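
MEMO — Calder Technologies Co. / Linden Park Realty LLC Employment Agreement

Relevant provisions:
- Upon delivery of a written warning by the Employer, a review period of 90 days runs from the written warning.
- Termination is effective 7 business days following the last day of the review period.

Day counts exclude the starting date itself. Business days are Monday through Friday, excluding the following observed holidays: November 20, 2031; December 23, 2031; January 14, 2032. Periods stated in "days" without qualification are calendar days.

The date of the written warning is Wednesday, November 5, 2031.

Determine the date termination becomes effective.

The last day of the review period: November 5, 2031 + 90 days = February 3, 2032.
The date termination becomes effective: 7 business days after Tuesday, February 3, 2032, skipping weekends — Feb 4, Feb 5, Feb 6, Feb 9, Feb 10, Feb 11, Feb 12 — lands on Thursday, February 12, 2032.

February 12, 2032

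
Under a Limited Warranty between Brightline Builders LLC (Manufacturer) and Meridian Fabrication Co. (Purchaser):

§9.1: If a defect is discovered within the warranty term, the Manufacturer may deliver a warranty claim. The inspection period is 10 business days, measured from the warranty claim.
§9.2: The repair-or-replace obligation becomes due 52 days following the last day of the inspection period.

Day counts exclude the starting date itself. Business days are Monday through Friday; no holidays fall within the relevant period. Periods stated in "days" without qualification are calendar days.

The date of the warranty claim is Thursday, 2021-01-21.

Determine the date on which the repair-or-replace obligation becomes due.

The last day of the inspection period: counting 10 business days from Thursday, 2021-01-21 (Jan 22, Jan 25, Jan 26, Jan 27, Jan 28, Jan 29, Feb 1, Feb 2, Feb 3, Feb 4, skipping weekends) reaches Thursday, 2021-02-04.
Adding 52 calendar days to 2021-02-04 gives 2021-03-28, which is the date on which the repair-or-replace obligation becomes due.

2021-03-28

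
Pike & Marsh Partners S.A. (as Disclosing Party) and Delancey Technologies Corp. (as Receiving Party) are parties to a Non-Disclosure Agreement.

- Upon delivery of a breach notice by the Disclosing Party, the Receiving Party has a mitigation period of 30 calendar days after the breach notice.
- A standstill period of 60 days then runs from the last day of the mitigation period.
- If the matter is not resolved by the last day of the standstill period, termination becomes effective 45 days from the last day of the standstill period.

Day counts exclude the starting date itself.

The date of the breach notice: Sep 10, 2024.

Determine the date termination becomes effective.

Jan 23, 2025

The last day of the mitigation period: 30 calendar days after Sep 10, 2024 is Oct 10, 2024.
The last day of the standstill period: Oct 10, 2024 + 60 days = Dec 9, 2024.
The date termination becomes effective: Dec 9, 2024 + 45 days = Jan 23, 2025.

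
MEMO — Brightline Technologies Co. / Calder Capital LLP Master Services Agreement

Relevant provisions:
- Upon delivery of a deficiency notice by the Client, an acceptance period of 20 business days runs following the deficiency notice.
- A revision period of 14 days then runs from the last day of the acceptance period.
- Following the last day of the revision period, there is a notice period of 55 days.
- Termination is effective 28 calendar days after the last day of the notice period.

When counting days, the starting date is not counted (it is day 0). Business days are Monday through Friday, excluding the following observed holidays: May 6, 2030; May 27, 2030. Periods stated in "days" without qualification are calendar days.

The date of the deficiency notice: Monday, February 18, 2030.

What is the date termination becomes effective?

The last day of the acceptance period: counting 20 business days from Monday, February 18, 2030 (Feb 19, Feb 20, Feb 21, Feb 22, …, Mar 14, Mar 15, Mar 18, skipping weekends) reaches Monday, March 18, 2030.
Adding 14 calendar days to March 18, 2030 gives April 1, 2030, which is the last day of the revision period.
Adding 55 calendar days to April 1, 2030 gives May 26, 2030, which is the last day of the notice period.
Adding 28 calendar days to May 26, 2030 gives June 23, 2030, which is the date termination becomes effective.

June 23, 2030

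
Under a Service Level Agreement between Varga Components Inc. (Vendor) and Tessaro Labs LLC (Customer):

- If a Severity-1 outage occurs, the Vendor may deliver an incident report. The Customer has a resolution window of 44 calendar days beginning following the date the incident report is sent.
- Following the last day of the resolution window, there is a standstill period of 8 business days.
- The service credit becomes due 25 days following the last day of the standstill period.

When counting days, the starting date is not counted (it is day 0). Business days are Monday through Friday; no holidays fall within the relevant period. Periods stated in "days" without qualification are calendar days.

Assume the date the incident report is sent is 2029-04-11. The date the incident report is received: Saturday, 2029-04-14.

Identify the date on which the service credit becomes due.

2029-07-01

The last day of the resolution window: 2029-04-11 + 44 days = 2029-05-25.
From Friday, 2029-05-25, 8 business days (May 28, May 29, May 30, May 31, Jun 1, Jun 4, Jun 5, Jun 6, skipping weekends) brings us to Wednesday, 2029-06-06, which is the last day of the standstill period.
Adding 25 calendar days to 2029-06-06 gives 2029-07-01, which is the date on which the service credit becomes due.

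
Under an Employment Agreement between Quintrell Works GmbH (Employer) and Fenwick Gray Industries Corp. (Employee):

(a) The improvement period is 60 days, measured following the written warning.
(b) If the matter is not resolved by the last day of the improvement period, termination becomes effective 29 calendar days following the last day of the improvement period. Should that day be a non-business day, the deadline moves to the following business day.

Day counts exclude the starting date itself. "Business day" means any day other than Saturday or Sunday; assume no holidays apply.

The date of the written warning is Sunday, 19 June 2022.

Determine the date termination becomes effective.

16 September 2022

The last day of the improvement period: 60 calendar days after 19 June 2022 is 18 August 2022.
The date termination becomes effective: 18 August 2022 + 29 days = 16 September 2022. 16 September 2022 is a Friday, so no roll-forward applies.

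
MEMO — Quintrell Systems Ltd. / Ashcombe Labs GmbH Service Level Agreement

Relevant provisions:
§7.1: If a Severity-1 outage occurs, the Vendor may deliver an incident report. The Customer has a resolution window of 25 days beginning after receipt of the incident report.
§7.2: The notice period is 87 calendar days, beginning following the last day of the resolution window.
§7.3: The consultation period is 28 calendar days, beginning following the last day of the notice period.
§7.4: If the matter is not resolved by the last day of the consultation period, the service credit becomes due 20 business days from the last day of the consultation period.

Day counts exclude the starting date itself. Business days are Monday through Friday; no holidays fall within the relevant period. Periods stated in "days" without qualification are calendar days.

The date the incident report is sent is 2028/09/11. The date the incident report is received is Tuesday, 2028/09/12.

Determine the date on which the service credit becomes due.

2029/02/27

The last day of the resolution window: 2028/09/12 + 25 days = 2028/10/07.
Adding 87 calendar days to 2028/10/07 gives 2029/01/02, which is the last day of the notice period.
Adding 28 calendar days to 2029/01/02 gives 2029/01/30, which is the last day of the consultation period.
The date on which the service credit becomes due: 20 business days after Tuesday, 2029/01/30, skipping weekends — Jan 31, Feb 1, Feb 2, Feb 5, …, Feb 23, Feb 26, Feb 27 — lands on Tuesday, 2029/02/27.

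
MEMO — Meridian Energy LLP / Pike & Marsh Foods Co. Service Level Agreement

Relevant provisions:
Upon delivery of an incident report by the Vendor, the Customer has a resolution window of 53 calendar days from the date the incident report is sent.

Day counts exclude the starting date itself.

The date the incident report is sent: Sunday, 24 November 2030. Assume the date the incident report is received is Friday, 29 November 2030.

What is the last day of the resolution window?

The last day of the resolution window: 24 November 2030 + 53 days = 16 January 2031.

16 January 2031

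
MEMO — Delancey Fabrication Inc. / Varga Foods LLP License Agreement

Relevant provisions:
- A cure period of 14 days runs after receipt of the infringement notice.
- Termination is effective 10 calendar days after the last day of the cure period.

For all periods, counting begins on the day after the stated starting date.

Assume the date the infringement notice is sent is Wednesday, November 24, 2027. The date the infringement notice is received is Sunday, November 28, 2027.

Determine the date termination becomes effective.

Adding 14 calendar days to November 28, 2027 gives December 12, 2027, which is the last day of the cure period.
Adding 10 calendar days to December 12, 2027 gives December 22, 2027, which is the date termination becomes effective.

December 22, 2027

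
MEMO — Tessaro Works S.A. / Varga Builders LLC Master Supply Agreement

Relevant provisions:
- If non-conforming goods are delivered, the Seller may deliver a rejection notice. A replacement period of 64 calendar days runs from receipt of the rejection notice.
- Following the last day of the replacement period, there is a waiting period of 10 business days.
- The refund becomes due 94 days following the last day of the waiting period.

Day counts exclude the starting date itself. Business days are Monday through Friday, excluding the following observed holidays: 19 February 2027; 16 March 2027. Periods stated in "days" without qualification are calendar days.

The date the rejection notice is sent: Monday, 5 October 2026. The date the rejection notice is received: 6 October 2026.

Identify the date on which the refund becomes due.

The last day of the replacement period: 64 calendar days after 6 October 2026 is 9 December 2026.
From Wednesday, 9 December 2026, 10 business days (Dec 10, Dec 11, Dec 14, Dec 15, Dec 16, Dec 17, Dec 18, Dec 21, Dec 22, Dec 23, skipping weekends) brings us to Wednesday, 23 December 2026, which is the last day of the waiting period.
The date on which the refund becomes due: 23 December 2026 + 94 days = 27 March 2027.

27 March 2027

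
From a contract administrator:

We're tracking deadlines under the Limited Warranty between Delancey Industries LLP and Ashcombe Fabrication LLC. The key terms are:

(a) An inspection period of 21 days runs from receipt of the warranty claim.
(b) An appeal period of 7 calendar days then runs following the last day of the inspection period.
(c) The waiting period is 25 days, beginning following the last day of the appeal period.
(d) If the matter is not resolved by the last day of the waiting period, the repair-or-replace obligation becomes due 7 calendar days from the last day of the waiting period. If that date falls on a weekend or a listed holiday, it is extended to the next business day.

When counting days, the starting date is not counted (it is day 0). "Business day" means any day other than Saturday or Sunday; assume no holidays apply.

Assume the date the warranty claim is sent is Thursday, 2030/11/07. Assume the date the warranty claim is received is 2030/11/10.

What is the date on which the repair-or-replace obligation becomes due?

The last day of the inspection period: 2030/11/10 + 21 days = 2030/12/01.
The last day of the appeal period: 7 calendar days after 2030/12/01 is 2030/12/08.
Adding 25 calendar days to 2030/12/08 gives 2031/01/02, which is the last day of the waiting period.
Adding 7 calendar days to 2031/01/02 gives 2031/01/09, which is the date on which the repair-or-replace obligation becomes due. 2031/01/09 is a Thursday, so no roll-forward applies.

2031/01/09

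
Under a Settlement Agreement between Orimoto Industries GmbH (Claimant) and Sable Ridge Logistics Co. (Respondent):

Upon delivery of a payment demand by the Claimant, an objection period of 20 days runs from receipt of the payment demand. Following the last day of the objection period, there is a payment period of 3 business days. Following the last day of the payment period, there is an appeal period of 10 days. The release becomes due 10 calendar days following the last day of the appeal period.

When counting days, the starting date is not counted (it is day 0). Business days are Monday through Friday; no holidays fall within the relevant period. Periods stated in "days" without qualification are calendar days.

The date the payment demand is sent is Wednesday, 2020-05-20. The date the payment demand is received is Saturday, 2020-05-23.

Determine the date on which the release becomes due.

The last day of the objection period: 20 calendar days after 2020-05-23 is 2020-06-12.
The last day of the payment period: 3 business days after Friday, 2020-06-12, skipping weekends — Jun 15, Jun 16, Jun 17 — lands on Wednesday, 2020-06-17.
Adding 10 calendar days to 2020-06-17 gives 2020-06-27, which is the last day of the appeal period.
Adding 10 calendar days to 2020-06-27 gives 2020-07-07, which is the date on which the release becomes due.

2020-07-07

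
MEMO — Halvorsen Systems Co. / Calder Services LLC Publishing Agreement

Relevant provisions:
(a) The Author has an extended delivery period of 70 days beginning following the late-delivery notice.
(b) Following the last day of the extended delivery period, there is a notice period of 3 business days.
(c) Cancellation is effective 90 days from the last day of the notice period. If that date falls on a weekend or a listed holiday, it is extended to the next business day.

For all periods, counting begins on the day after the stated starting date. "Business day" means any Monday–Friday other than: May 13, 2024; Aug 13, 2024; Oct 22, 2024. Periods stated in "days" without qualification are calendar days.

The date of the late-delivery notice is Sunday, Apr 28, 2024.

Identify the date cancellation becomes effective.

Oct 8, 2024

Adding 70 calendar days to Apr 28, 2024 gives Jul 7, 2024, which is the last day of the extended delivery period.
The last day of the notice period: 3 business days after Sunday, Jul 7, 2024, skipping weekends — Jul 8, Jul 9, Jul 10 — lands on Wednesday, Jul 10, 2024.
The date cancellation becomes effective: Jul 10, 2024 + 90 days = Oct 8, 2024. Oct 8, 2024 is a Tuesday and is not a listed holiday, so no roll-forward applies.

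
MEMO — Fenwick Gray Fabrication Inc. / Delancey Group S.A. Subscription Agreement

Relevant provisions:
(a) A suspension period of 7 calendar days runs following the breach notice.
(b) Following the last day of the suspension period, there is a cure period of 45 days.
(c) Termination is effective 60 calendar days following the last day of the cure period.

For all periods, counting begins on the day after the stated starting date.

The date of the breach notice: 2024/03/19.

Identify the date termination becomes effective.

The last day of the suspension period: 7 calendar days after 2024/03/19 is 2024/03/26.
The last day of the cure period: 45 calendar days after 2024/03/26 is 2024/05/10.
The date termination becomes effective: 60 calendar days after 2024/05/10 is 2024/07/09.

2024/07/09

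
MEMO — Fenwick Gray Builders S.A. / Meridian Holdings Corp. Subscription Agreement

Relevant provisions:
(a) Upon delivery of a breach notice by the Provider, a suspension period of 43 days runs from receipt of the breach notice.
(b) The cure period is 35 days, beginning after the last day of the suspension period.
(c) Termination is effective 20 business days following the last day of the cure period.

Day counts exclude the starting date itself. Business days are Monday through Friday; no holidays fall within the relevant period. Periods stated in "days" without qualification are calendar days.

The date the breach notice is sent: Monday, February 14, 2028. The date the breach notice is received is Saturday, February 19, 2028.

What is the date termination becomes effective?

June 2, 2028

The last day of the suspension period: February 19, 2028 + 43 days = April 2, 2028.
Adding 35 calendar days to April 2, 2028 gives May 7, 2028, which is the last day of the cure period.
The date termination becomes effective: 20 business days after Sunday, May 7, 2028, skipping weekends — May 8, May 9, May 10, May 11, …, May 31, Jun 1, Jun 2 — lands on Friday, June 2, 2028.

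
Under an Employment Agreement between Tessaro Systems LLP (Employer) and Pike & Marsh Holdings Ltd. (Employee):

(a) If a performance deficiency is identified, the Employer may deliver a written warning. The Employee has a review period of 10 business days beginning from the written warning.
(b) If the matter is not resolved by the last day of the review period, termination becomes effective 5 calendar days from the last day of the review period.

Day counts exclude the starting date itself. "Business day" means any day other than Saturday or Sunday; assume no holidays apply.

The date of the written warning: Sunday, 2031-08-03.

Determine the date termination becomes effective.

The last day of the review period: 10 business days after Sunday, 2031-08-03, skipping weekends — Aug 4, Aug 5, Aug 6, Aug 7, Aug 8, Aug 11, Aug 12, Aug 13, Aug 14, Aug 15 — lands on Friday, 2031-08-15.
Adding 5 calendar days to 2031-08-15 gives 2031-08-20, which is the date termination becomes effective.

2031-08-20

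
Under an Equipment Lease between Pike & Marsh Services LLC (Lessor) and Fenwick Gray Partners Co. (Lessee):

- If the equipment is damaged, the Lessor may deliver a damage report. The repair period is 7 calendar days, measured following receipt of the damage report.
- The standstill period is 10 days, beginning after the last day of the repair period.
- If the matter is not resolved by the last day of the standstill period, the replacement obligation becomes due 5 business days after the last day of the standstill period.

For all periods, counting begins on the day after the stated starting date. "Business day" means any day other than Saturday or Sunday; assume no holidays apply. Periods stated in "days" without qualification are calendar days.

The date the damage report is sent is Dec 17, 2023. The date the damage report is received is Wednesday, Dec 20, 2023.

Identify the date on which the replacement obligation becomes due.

Jan 12, 2024

Adding 7 calendar days to Dec 20, 2023 gives Dec 27, 2023, which is the last day of the repair period.
The last day of the standstill period: 10 calendar days after Dec 27, 2023 is Jan 6, 2024.
The date on which the replacement obligation becomes due: 5 business days after Saturday, Jan 6, 2024, skipping weekends — Jan 8, Jan 9, Jan 10, Jan 11, Jan 12 — lands on Friday, Jan 12, 2024.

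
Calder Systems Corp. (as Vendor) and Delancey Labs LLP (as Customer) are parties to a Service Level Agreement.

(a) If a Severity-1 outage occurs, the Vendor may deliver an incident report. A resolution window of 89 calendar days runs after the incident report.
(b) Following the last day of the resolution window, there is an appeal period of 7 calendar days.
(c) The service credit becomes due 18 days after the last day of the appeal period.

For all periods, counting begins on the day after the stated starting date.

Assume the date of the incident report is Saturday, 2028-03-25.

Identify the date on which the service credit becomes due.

2028-07-17

The last day of the resolution window: 89 calendar days after 2028-03-25 is 2028-06-22.
The last day of the appeal period: 2028-06-22 + 7 days = 2028-06-29.
The date on which the service credit becomes due: 18 calendar days after 2028-06-29 is 2028-07-17.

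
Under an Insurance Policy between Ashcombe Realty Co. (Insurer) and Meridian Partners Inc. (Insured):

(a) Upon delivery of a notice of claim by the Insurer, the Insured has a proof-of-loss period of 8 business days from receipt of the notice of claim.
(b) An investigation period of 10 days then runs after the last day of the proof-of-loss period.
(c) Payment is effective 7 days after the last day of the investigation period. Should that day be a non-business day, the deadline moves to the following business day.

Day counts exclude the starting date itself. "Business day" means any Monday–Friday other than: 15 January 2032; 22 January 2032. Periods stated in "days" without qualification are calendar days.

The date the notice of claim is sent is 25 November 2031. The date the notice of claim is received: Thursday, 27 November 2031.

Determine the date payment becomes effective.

26 December 2031

The last day of the proof-of-loss period: counting 8 business days from Thursday, 27 November 2031 (Nov 28, Dec 1, Dec 2, Dec 3, Dec 4, Dec 5, Dec 8, Dec 9, skipping weekends) reaches Tuesday, 9 December 2031.
The last day of the investigation period: 10 calendar days after 9 December 2031 is 19 December 2031.
Adding 7 calendar days to 19 December 2031 gives 26 December 2031, which is the date payment becomes effective. 26 December 2031 is a Friday and is not a listed holiday, so no roll-forward applies.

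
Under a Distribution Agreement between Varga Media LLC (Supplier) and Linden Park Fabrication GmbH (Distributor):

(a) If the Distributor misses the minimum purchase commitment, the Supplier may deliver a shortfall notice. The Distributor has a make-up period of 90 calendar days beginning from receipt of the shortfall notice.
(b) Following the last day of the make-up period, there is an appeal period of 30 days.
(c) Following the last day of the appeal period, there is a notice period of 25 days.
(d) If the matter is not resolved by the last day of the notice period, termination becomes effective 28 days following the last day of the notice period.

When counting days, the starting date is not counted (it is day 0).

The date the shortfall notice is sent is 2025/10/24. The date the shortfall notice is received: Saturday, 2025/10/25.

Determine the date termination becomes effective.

Adding 90 calendar days to 2025/10/25 gives 2026/01/23, which is the last day of the make-up period.
The last day of the appeal period: 30 calendar days after 2026/01/23 is 2026/02/22.
The last day of the notice period: 2026/02/22 + 25 days = 2026/03/19.
The date termination becomes effective: 28 calendar days after 2026/03/19 is 2026/04/16.

2026/04/16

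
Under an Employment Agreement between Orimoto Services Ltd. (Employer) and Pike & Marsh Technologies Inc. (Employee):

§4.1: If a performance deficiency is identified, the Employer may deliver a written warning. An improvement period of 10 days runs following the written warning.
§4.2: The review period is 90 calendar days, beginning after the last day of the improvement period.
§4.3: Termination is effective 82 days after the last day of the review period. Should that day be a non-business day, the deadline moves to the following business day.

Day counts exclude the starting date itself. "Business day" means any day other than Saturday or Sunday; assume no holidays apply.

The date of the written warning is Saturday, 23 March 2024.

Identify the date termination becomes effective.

23 September 2024

The last day of the improvement period: 23 March 2024 + 10 days = 2 April 2024.
Adding 90 calendar days to 2 April 2024 gives 1 July 2024, which is the last day of the review period.
The date termination becomes effective: 1 July 2024 + 82 days = 21 September 2024. That falls on a Saturday, so it rolls to the next business day, Monday, 23 September 2024.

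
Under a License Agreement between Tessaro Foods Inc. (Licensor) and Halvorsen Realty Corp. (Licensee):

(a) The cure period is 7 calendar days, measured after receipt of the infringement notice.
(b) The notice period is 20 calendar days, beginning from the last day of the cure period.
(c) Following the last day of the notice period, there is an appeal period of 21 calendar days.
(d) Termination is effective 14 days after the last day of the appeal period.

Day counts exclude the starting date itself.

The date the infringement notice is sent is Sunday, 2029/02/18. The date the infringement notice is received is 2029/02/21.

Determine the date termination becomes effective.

The last day of the cure period: 2029/02/21 + 7 days = 2029/02/28.
The last day of the notice period: 2029/02/28 + 20 days = 2029/03/20.
Adding 21 calendar days to 2029/03/20 gives 2029/04/10, which is the last day of the appeal period.
The date termination becomes effective: 14 calendar days after 2029/04/10 is 2029/04/24.

2029/04/24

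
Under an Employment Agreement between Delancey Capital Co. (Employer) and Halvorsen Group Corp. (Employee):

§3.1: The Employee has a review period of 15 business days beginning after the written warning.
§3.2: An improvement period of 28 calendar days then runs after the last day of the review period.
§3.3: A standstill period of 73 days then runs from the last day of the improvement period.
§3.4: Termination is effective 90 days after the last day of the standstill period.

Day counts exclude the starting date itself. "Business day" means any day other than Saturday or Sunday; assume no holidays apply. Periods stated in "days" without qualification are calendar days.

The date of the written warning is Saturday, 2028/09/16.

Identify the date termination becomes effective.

2029/04/15

The last day of the review period: counting 15 business days from Saturday, 2028/09/16 (Sep 18, Sep 19, Sep 20, Sep 21, …, Oct 4, Oct 5, Oct 6, skipping weekends) reaches Friday, 2028/10/06.
The last day of the improvement period: 2028/10/06 + 28 days = 2028/11/03.
The last day of the standstill period: 2028/11/03 + 73 days = 2029/01/15.
The date termination becomes effective: 2029/01/15 + 90 days = 2029/04/15.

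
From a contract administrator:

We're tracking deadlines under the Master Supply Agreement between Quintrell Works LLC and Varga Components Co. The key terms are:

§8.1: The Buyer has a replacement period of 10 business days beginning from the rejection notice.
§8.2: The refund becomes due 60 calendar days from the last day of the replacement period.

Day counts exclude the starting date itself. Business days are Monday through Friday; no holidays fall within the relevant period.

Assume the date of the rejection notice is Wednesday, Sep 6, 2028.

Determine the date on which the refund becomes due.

Nov 19, 2028

The last day of the replacement period: counting 10 business days from Wednesday, Sep 6, 2028 (Sep 7, Sep 8, Sep 11, Sep 12, Sep 13, Sep 14, Sep 15, Sep 18, Sep 19, Sep 20, skipping weekends) reaches Wednesday, Sep 20, 2028.
The date on which the refund becomes due: Sep 20, 2028 + 60 days = Nov 19, 2028.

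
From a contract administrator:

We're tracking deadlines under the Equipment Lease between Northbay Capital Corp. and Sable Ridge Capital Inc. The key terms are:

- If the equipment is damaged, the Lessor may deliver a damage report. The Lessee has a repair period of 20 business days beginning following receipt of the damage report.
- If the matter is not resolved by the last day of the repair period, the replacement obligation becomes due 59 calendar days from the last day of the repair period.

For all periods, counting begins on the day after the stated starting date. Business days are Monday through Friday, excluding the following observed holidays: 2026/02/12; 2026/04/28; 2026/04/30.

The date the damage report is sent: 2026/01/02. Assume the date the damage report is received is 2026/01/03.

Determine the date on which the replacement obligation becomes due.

The last day of the repair period: 20 business days after Saturday, 2026/01/03, skipping weekends — Jan 5, Jan 6, Jan 7, Jan 8, …, Jan 28, Jan 29, Jan 30 — lands on Friday, 2026/01/30.
The date on which the replacement obligation becomes due: 2026/01/30 + 59 days = 2026/03/30.

2026/03/30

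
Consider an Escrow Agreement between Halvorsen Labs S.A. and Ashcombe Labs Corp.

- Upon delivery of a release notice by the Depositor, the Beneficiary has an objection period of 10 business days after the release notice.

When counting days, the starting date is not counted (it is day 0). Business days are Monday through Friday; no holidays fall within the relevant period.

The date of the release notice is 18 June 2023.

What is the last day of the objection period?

The last day of the objection period: counting 10 business days from Sunday, 18 June 2023 (Jun 19, Jun 20, Jun 21, Jun 22, Jun 23, Jun 26, Jun 27, Jun 28, Jun 29, Jun 30, skipping weekends) reaches Friday, 30 June 2023.

30 June 2023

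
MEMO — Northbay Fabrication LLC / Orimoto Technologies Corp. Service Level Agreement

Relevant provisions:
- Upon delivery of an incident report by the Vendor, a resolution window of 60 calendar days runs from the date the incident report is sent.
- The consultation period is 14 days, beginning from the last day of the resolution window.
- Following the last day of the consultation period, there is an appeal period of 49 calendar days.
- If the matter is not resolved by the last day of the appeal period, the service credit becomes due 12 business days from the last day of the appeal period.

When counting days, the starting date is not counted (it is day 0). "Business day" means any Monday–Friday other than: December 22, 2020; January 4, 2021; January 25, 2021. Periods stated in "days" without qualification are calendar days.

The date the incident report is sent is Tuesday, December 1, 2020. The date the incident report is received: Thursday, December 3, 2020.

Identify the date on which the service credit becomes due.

April 20, 2021

The last day of the resolution window: December 1, 2020 + 60 days = January 30, 2021.
Adding 14 calendar days to January 30, 2021 gives February 13, 2021, which is the last day of the consultation period.
Adding 49 calendar days to February 13, 2021 gives April 3, 2021, which is the last day of the appeal period.
The date on which the service credit becomes due: 12 business days after Saturday, April 3, 2021, skipping weekends — Apr 5, Apr 6, Apr 7, Apr 8, …, Apr 16, Apr 19, Apr 20 — lands on Tuesday, April 20, 2021.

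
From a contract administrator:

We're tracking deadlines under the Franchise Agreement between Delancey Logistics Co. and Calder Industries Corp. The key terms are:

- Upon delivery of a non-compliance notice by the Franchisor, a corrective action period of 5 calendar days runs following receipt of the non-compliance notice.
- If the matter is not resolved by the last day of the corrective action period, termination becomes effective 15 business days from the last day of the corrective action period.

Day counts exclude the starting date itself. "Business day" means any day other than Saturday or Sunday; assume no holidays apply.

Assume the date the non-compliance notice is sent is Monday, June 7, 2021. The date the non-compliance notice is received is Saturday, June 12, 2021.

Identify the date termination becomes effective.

The last day of the corrective action period: 5 calendar days after June 12, 2021 is June 17, 2021.
From Thursday, June 17, 2021, 15 business days (Jun 18, Jun 21, Jun 22, Jun 23, …, Jul 6, Jul 7, Jul 8, skipping weekends) brings us to Thursday, July 8, 2021, which is the date termination becomes effective.

July 8, 2021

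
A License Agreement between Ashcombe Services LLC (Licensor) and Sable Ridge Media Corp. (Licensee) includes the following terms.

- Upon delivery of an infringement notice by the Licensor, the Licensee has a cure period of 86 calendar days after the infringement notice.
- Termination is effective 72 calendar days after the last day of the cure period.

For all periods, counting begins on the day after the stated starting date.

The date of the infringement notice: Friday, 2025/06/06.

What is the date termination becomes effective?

2025/11/11

The last day of the cure period: 2025/06/06 + 86 days = 2025/08/31.
The date termination becomes effective: 72 calendar days after 2025/08/31 is 2025/11/11.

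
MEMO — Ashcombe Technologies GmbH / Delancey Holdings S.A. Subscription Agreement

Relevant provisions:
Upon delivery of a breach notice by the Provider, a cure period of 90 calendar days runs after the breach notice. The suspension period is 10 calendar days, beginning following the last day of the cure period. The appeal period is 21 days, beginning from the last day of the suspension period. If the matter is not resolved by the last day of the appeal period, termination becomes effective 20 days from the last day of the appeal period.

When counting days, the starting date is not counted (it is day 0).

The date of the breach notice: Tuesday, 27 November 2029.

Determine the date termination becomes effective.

Adding 90 calendar days to 27 November 2029 gives 25 February 2030, which is the last day of the cure period.
Adding 10 calendar days to 25 February 2030 gives 7 March 2030, which is the last day of the suspension period.
The last day of the appeal period: 21 calendar days after 7 March 2030 is 28 March 2030.
The date termination becomes effective: 20 calendar days after 28 March 2030 is 17 April 2030.

17 April 2030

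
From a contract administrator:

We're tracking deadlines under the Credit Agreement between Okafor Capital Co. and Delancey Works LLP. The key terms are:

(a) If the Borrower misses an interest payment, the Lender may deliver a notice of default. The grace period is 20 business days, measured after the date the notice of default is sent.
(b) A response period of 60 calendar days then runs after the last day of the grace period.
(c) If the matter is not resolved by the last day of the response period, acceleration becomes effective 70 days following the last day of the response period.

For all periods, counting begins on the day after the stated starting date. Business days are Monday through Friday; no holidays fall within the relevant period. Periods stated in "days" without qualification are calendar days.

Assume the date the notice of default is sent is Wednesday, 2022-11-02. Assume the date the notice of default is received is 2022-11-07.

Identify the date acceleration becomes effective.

2023-04-09

The last day of the grace period: 20 business days after Wednesday, 2022-11-02, skipping weekends — Nov 3, Nov 4, Nov 7, Nov 8, …, Nov 28, Nov 29, Nov 30 — lands on Wednesday, 2022-11-30.
The last day of the response period: 2022-11-30 + 60 days = 2023-01-29.
The date acceleration becomes effective: 70 calendar days after 2023-01-29 is 2023-04-09.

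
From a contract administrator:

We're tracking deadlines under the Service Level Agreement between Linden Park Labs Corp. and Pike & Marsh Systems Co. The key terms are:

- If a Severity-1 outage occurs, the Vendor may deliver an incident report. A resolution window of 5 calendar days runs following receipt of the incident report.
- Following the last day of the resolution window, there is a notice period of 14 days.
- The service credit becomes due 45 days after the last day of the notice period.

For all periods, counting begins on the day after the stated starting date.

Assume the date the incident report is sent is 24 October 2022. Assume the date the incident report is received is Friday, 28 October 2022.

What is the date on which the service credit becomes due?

31 December 2022

The last day of the resolution window: 28 October 2022 + 5 days = 2 November 2022.
The last day of the notice period: 14 calendar days after 2 November 2022 is 16 November 2022.
The date on which the service credit becomes due: 16 November 2022 + 45 days = 31 December 2022.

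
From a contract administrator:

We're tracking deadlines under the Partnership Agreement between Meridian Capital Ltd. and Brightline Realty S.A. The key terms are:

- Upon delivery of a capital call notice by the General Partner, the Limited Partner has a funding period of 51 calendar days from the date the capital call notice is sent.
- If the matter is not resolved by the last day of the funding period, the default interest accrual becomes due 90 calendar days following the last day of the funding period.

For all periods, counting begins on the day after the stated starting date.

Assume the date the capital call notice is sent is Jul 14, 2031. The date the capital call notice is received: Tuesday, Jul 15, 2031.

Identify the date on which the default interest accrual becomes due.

Dec 2, 2031

Adding 51 calendar days to Jul 14, 2031 gives Sep 3, 2031, which is the last day of the funding period.
The date on which the default interest accrual becomes due: Sep 3, 2031 + 90 days = Dec 2, 2031.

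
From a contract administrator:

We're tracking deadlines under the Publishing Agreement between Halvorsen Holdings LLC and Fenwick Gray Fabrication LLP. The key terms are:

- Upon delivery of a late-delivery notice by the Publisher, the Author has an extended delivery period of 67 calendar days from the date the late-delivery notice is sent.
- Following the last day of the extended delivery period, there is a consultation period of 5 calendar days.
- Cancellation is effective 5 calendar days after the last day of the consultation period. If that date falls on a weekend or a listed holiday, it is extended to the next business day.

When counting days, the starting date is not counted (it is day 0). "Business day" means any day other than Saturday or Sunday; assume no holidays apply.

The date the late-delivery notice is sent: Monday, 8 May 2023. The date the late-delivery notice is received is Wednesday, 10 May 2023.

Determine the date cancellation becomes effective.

The last day of the extended delivery period: 8 May 2023 + 67 days = 14 July 2023.
Adding 5 calendar days to 14 July 2023 gives 19 July 2023, which is the last day of the consultation period.
Adding 5 calendar days to 19 July 2023 gives 24 July 2023, which is the date cancellation becomes effective. 24 July 2023 is a Monday, so no roll-forward applies.

24 July 2023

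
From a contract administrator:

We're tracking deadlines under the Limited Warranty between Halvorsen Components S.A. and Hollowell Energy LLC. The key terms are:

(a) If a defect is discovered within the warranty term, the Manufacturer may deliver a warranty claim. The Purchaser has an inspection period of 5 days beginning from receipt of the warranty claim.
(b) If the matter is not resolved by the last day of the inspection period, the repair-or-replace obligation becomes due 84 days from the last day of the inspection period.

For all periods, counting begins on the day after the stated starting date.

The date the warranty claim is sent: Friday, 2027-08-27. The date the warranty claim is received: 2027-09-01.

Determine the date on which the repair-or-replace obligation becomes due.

The last day of the inspection period: 2027-09-01 + 5 days = 2027-09-06.
The date on which the repair-or-replace obligation becomes due: 84 calendar days after 2027-09-06 is 2027-11-29.

2027-11-29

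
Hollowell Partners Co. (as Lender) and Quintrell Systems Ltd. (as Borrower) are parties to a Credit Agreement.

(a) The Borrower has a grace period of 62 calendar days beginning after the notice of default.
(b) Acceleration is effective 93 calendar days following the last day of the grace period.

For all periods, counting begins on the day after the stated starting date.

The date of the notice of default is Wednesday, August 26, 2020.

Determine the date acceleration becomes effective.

January 28, 2021

The last day of the grace period: 62 calendar days after August 26, 2020 is October 27, 2020.
The date acceleration becomes effective: October 27, 2020 + 93 days = January 28, 2021.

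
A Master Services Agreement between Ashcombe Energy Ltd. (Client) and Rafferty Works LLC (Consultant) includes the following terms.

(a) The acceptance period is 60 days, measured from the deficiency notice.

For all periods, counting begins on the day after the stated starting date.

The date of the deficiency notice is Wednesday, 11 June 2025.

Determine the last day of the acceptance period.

10 August 2025

Adding 60 calendar days to 11 June 2025 gives 10 August 2025, which is the last day of the acceptance period.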